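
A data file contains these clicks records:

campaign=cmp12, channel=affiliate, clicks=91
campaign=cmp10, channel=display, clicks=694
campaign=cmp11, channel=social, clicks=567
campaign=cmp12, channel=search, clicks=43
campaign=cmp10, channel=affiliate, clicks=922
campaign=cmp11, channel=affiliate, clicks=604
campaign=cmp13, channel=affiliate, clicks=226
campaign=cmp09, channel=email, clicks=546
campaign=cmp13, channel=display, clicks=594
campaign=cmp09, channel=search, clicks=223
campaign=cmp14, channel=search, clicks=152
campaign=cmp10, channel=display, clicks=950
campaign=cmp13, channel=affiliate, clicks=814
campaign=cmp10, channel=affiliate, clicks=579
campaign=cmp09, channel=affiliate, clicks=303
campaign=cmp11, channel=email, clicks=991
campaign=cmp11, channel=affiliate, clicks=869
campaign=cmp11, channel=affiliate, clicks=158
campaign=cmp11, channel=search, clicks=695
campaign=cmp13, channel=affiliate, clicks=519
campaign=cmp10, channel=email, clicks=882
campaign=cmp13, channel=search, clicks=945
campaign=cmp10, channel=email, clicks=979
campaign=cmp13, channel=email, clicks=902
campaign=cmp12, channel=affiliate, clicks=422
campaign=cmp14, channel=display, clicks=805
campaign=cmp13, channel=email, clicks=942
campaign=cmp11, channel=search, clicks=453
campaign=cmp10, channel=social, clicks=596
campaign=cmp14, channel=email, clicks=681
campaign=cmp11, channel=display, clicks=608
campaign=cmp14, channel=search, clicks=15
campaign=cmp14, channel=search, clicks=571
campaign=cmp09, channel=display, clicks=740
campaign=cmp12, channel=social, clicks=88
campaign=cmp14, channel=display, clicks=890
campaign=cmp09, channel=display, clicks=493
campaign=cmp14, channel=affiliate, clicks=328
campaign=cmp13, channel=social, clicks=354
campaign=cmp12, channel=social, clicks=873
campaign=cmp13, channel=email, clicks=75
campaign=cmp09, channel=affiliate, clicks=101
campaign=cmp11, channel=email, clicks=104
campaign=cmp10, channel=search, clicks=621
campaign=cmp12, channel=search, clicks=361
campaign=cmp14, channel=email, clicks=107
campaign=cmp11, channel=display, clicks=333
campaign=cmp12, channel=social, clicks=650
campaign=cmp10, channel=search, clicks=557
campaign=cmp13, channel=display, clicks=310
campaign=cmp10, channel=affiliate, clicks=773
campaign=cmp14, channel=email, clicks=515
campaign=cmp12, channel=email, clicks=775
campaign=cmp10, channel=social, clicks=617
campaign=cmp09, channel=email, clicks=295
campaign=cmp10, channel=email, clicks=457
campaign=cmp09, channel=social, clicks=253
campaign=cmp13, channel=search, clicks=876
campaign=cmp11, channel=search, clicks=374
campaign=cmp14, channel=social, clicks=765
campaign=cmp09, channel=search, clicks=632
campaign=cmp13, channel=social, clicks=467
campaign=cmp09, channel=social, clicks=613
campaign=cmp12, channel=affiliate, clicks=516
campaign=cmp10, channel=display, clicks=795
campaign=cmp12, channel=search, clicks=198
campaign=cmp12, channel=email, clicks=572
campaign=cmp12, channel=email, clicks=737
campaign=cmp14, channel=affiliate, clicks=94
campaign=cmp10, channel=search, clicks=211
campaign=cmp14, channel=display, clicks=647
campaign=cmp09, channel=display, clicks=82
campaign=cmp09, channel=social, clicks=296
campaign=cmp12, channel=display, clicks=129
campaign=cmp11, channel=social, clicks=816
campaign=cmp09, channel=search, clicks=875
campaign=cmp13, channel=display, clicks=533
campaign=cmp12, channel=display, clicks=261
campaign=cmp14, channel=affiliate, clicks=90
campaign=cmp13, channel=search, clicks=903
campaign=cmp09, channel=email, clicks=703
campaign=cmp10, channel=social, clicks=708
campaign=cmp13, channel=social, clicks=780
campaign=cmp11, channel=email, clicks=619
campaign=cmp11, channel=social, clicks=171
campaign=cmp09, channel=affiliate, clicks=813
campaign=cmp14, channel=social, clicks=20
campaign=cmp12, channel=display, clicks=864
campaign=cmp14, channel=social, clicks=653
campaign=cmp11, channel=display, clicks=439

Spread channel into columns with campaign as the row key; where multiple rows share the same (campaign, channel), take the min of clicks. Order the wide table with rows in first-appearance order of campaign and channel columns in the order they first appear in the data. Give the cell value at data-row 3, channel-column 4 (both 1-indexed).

374

With rows in first-appearance order of campaign, row 3 is campaign=cmp11. channel columns in first-appearance order: affiliate, display, social, search, email; column 4 is search.
Long rows with campaign=cmp11, channel=search: min(695, 453, 374) = 374.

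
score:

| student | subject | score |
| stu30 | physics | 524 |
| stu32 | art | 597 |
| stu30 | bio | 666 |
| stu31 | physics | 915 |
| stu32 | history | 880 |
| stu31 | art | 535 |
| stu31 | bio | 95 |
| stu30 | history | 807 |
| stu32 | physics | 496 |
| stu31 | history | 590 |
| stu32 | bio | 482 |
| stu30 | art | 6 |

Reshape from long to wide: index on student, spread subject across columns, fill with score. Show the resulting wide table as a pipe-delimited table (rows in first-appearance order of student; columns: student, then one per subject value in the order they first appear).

Columns: student plus the 4 distinct subject values (physics, art, bio, history).
For example, row stu30 column physics takes score=524 from the long row (stu30, physics).

| student | physics | art | bio | history |
| stu30 | 524 | 6 | 666 | 807 |
| stu32 | 496 | 597 | 482 | 880 |
| stu31 | 915 | 535 | 95 | 590 |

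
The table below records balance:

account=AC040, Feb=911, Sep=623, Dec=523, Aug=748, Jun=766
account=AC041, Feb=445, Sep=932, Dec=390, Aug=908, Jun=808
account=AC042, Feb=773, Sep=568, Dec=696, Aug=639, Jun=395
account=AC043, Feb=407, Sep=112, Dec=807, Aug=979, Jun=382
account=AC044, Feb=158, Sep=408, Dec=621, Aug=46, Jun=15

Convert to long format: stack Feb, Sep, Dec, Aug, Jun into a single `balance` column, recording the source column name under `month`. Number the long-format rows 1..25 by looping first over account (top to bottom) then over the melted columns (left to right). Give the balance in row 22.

25 rows total (5 × 5). Row 22: index ⌊(22-1)/5⌋ = 4 into account → AC044; (22-1) mod 5 = 1 into the melted columns → Sep.
So row 22 is (AC044, Sep, 408); balance = 408.

408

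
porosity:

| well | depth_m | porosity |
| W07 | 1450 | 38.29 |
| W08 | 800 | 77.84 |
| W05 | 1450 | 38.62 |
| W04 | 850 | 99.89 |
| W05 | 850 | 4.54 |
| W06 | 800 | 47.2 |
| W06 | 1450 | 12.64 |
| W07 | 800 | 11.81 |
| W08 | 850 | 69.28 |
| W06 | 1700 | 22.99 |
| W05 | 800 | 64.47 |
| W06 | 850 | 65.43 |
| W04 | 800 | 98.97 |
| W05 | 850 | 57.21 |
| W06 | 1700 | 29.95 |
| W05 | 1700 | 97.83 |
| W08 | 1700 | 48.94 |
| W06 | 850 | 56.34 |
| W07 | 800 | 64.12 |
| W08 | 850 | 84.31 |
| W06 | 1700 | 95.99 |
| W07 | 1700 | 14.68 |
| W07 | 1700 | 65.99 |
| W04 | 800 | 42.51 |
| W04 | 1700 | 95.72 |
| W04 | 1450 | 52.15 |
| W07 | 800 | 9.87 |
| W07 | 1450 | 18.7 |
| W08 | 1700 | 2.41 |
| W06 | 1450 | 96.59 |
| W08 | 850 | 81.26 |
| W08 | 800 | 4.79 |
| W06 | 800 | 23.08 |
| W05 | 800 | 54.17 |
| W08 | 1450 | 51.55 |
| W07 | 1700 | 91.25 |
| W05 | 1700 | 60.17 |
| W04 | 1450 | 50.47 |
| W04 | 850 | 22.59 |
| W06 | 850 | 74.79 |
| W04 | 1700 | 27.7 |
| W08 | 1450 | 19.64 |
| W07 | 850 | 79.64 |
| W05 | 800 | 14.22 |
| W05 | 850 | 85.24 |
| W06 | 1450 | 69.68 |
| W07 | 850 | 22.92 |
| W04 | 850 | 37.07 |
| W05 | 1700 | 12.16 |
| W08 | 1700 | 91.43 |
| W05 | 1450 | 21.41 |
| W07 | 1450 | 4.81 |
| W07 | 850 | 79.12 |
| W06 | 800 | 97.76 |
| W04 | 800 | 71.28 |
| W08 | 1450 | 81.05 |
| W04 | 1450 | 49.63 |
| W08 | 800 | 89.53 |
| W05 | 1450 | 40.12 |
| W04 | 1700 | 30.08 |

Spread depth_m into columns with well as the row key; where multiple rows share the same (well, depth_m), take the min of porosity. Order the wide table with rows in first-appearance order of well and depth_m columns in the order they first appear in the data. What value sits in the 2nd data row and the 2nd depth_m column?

4.79

With rows in first-appearance order of well, row 2 is well=W08. depth_m columns in first-appearance order: 1450, 800, 850, 1700; column 2 is 800.
Long rows with well=W08, depth_m=800: min(77.84, 4.79, 89.53) = 4.79.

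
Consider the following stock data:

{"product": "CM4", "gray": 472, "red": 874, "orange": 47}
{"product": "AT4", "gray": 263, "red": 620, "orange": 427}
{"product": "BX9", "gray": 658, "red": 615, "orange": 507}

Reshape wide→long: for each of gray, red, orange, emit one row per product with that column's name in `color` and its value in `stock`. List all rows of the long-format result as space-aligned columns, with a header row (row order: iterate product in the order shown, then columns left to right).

Each (product, column) pair becomes one row: 3 × 3 = 9 rows.
For example, (CM4, gray) → stock=472.

product  color   stock
CM4      gray    472  
CM4      red     874  
CM4      orange  47   
AT4      gray    263  
AT4      red     620  
AT4      orange  427  
BX9      gray    658  
BX9      red     615  
BX9      orange  507  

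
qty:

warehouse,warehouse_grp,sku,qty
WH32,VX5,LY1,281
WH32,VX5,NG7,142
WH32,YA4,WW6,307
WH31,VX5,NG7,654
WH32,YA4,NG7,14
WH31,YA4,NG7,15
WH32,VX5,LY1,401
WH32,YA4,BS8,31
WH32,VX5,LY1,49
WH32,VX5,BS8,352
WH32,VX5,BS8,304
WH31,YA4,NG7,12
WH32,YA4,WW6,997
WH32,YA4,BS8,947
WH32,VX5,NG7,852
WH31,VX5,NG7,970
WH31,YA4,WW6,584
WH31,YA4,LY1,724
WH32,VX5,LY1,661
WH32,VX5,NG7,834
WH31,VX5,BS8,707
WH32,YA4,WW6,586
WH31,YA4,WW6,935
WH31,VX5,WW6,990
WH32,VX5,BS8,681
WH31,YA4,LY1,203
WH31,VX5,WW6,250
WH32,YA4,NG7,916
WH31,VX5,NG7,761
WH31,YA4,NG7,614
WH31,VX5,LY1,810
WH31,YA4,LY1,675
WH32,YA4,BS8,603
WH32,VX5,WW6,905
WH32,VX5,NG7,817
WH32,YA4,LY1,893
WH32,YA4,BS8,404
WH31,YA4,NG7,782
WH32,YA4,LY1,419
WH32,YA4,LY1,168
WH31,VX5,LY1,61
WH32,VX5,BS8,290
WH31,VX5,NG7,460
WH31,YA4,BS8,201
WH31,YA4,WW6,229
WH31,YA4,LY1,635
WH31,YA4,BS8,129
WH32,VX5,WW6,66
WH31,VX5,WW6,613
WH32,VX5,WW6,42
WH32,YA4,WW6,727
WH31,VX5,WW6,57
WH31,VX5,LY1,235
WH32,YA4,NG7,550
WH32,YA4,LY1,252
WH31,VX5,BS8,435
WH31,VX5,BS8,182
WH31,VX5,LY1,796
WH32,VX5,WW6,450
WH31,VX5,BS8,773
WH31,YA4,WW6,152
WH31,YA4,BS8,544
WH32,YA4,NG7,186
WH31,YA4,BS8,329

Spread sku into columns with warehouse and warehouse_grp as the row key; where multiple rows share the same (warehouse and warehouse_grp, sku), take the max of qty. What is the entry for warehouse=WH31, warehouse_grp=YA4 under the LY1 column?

Rows with warehouse=WH31, warehouse_grp=YA4 and sku=LY1: qty values are 724, 203, 675, 635.
max(724, 203, 675, 635) = 724.

724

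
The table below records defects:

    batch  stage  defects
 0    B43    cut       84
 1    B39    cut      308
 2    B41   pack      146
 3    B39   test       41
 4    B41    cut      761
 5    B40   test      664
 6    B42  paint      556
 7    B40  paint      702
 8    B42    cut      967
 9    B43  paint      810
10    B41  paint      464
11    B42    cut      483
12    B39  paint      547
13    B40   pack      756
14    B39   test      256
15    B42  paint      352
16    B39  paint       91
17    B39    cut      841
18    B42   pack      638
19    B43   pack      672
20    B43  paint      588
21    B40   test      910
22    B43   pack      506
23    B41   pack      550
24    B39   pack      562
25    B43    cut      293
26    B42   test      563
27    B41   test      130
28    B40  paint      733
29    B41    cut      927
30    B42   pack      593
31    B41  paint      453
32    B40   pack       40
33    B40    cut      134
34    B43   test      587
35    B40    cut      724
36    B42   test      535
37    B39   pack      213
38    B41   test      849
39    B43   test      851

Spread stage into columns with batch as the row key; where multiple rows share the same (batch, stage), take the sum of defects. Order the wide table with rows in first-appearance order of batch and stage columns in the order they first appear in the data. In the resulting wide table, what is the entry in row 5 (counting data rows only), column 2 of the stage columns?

1231

With rows in first-appearance order of batch, row 5 is batch=B42. stage columns in first-appearance order: cut, pack, test, paint; column 2 is pack.
Long rows with batch=B42, stage=pack: 638 + 593 = 1231.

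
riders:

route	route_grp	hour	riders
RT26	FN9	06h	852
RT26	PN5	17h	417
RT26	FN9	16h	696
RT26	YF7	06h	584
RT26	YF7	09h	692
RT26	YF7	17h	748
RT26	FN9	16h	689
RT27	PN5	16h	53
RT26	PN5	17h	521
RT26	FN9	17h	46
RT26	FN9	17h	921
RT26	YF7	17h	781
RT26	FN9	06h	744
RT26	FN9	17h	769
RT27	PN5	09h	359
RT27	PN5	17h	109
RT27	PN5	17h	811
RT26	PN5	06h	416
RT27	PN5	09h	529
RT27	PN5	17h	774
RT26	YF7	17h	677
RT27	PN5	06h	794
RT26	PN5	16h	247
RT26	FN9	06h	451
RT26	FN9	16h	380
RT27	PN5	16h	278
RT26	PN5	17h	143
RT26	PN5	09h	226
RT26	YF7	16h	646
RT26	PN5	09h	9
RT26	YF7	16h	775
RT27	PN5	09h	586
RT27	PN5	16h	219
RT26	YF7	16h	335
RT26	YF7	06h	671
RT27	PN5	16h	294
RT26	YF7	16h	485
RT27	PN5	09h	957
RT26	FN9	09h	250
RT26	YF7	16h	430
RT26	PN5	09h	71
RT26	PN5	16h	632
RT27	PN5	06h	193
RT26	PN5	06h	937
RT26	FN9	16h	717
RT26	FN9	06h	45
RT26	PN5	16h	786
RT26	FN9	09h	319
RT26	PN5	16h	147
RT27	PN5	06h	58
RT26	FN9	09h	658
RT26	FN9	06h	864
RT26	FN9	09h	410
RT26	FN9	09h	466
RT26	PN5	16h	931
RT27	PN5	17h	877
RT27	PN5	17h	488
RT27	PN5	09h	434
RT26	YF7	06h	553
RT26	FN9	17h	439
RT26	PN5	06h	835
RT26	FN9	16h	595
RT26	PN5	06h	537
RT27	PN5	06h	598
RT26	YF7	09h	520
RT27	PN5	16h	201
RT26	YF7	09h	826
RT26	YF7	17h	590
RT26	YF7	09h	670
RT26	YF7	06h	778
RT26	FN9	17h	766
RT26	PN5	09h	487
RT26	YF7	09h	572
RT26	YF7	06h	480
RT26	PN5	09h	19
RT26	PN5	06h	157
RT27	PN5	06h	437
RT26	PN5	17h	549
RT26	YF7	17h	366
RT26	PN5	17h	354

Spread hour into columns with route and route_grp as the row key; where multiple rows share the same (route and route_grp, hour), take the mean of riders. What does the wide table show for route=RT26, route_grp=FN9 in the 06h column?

591.20

Rows with route=RT26, route_grp=FN9 and hour=06h: riders values are 852, 744, 451, 45, 864.
(852 + 744 + 451 + 45 + 864) / 5 = 591.20.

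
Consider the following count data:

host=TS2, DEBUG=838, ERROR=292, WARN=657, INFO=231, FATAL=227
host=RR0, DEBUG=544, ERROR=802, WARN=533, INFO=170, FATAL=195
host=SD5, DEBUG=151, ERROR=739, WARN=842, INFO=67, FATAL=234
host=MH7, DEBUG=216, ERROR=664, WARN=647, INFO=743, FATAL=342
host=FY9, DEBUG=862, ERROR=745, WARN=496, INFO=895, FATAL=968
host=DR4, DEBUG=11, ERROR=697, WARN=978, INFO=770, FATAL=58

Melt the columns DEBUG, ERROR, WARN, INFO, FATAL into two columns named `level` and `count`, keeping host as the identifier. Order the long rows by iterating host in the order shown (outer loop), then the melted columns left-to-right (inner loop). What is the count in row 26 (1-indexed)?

30 rows total (6 × 5). Row 26: index ⌊(26-1)/5⌋ = 5 into host → DR4; (26-1) mod 5 = 0 into the melted columns → DEBUG.
So row 26 is (DR4, DEBUG, 11); count = 11.

11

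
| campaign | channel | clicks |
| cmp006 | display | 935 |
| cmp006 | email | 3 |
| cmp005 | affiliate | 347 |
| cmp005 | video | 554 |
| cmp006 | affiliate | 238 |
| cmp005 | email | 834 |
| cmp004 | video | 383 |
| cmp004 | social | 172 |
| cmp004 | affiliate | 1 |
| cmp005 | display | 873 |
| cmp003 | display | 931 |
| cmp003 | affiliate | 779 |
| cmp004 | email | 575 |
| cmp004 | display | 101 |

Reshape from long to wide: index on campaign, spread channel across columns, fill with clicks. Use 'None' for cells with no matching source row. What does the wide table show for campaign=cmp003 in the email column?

None

No long-format row has campaign=cmp003 and channel=email, so the cell is None.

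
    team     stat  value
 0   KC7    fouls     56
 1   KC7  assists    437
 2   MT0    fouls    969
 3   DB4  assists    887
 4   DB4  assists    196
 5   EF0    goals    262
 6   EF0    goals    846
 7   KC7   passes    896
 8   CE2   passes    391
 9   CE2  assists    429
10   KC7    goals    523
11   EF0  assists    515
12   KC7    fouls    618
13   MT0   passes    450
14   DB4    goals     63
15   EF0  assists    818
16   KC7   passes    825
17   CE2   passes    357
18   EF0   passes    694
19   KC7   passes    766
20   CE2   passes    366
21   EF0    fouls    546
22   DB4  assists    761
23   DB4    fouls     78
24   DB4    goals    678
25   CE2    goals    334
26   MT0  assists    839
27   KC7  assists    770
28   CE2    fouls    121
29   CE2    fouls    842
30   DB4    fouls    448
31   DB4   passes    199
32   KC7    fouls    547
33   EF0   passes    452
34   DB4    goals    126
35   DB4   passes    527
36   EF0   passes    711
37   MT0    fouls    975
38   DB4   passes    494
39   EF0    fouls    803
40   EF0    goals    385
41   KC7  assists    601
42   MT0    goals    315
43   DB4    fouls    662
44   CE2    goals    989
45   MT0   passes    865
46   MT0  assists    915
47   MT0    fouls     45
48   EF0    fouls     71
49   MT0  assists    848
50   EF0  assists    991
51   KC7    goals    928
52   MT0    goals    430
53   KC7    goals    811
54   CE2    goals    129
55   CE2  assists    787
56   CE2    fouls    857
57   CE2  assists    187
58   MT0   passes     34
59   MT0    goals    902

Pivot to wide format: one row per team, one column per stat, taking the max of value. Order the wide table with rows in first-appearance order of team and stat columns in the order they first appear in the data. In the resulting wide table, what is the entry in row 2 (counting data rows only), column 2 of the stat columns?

915

With rows in first-appearance order of team, row 2 is team=MT0. stat columns in first-appearance order: fouls, assists, goals, passes; column 2 is assists.
Long rows with team=MT0, stat=assists: max(839, 915, 848) = 915.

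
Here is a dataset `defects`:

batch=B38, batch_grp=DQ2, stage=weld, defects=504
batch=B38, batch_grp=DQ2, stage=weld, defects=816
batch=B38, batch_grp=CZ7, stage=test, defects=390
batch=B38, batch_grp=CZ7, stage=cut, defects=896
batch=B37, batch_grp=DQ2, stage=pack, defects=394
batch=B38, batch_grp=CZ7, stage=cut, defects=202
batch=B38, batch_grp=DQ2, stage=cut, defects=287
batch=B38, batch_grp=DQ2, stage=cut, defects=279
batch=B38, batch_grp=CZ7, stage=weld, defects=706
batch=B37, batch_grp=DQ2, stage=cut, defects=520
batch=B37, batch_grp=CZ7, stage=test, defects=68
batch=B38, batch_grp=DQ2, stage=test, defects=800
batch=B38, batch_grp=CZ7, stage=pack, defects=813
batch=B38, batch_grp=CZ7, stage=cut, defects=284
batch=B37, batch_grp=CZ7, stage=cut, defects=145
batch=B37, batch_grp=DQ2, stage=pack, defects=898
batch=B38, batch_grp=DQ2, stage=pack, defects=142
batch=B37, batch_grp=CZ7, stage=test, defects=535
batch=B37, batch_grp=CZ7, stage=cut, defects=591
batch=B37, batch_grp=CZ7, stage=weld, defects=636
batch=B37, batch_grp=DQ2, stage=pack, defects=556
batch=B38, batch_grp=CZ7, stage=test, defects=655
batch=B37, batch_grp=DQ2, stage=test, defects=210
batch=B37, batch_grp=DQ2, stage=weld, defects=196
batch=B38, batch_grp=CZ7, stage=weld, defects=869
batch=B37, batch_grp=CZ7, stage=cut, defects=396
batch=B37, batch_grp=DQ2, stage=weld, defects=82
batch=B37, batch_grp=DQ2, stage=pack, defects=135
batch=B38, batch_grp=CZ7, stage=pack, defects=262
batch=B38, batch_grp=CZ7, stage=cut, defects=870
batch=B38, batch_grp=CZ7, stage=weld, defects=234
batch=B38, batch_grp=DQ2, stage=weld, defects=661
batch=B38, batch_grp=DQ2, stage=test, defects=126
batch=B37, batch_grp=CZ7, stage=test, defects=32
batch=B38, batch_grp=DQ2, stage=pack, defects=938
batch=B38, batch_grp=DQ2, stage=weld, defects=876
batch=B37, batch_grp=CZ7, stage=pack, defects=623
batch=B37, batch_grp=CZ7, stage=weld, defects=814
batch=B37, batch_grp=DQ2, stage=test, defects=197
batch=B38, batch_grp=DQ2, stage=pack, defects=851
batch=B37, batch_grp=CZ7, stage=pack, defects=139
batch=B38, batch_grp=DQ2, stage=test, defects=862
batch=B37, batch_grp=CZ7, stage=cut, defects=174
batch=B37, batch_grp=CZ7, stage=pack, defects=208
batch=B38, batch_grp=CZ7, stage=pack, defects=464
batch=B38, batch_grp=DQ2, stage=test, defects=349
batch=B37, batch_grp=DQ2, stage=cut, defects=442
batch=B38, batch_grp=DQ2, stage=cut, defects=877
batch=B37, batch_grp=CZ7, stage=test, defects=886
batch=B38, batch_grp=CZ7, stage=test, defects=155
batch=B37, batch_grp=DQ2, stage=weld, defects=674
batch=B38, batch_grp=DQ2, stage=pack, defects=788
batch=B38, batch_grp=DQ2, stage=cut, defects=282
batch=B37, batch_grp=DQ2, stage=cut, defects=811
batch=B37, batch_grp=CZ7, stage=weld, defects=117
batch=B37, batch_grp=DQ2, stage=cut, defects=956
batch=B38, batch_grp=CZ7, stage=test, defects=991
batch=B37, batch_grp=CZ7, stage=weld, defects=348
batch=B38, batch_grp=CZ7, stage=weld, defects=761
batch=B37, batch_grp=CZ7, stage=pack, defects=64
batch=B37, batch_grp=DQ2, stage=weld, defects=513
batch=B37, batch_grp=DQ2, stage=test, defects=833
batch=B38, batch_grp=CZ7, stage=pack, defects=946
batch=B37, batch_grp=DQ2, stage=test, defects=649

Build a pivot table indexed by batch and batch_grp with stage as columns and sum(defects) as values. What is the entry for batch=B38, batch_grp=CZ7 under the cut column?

2252

Rows with batch=B38, batch_grp=CZ7 and stage=cut: defects values are 896, 202, 284, 870.
896 + 202 + 284 + 870 = 2252.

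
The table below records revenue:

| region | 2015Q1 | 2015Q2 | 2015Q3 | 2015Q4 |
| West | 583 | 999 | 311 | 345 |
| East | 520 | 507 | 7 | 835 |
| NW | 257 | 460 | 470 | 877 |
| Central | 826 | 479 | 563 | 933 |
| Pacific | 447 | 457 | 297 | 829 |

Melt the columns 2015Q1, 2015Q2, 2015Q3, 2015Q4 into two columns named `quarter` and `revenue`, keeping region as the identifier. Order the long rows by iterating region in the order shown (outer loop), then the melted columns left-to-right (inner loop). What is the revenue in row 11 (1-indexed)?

20 rows total (5 × 4). Row 11: index ⌊(11-1)/4⌋ = 2 into region → NW; (11-1) mod 4 = 2 into the melted columns → 2015Q3.
So row 11 is (NW, 2015Q3, 470); revenue = 470.

470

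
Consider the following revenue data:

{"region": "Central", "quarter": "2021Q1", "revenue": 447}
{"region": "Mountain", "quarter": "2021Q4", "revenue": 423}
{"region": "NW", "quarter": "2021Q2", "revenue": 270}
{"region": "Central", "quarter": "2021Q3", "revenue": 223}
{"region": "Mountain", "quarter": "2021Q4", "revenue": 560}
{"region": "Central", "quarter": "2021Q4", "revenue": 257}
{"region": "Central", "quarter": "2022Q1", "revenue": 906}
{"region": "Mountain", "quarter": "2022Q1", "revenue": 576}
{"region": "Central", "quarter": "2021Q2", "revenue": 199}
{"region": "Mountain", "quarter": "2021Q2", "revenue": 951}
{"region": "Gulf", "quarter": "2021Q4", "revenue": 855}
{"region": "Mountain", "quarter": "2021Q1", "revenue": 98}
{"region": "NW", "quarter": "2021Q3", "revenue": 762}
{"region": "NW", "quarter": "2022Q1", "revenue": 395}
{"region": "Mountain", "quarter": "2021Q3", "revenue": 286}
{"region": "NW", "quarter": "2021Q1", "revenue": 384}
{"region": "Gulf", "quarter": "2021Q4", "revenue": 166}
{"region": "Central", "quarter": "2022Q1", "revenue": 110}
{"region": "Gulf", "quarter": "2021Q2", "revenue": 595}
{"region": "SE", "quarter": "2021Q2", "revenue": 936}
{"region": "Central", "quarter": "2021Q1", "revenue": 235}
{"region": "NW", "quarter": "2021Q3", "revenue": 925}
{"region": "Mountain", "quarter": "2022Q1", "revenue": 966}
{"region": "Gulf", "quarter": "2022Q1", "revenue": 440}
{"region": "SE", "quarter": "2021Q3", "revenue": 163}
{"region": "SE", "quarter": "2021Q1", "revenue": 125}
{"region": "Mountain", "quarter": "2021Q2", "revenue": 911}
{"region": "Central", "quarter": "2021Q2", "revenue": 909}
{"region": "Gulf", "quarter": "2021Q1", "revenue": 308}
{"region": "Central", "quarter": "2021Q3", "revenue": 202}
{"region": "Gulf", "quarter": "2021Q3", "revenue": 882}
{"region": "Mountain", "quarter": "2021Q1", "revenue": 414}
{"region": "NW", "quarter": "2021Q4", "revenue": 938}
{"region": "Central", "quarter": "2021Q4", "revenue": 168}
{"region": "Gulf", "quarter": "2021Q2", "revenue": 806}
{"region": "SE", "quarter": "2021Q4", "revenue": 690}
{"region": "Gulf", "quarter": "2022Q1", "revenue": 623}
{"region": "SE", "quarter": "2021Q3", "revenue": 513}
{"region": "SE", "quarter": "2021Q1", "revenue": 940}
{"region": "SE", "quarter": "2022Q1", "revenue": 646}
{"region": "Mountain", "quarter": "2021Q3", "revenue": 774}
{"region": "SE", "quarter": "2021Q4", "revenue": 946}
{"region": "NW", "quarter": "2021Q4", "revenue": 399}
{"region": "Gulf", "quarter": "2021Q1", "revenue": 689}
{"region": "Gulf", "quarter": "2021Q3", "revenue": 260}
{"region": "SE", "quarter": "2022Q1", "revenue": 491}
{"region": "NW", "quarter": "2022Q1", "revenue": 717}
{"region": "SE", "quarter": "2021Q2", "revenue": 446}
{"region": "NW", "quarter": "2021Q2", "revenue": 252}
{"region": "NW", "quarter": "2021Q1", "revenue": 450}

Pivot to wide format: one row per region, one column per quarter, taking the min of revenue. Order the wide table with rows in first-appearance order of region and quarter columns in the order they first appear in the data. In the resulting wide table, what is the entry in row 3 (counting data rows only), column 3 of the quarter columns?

252

With rows in first-appearance order of region, row 3 is region=NW. quarter columns in first-appearance order: 2021Q1, 2021Q4, 2021Q2, 2021Q3, 2022Q1; column 3 is 2021Q2.
Long rows with region=NW, quarter=2021Q2: min(270, 252) = 252.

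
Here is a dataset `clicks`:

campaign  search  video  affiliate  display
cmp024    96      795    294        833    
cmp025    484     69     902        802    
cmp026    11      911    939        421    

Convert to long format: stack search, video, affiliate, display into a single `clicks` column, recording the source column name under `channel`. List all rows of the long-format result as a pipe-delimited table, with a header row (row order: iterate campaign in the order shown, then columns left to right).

| campaign | channel | clicks |
| cmp024 | search | 96 |
| cmp024 | video | 795 |
| cmp024 | affiliate | 294 |
| cmp024 | display | 833 |
| cmp025 | search | 484 |
| cmp025 | video | 69 |
| cmp025 | affiliate | 902 |
| cmp025 | display | 802 |
| cmp026 | search | 11 |
| cmp026 | video | 911 |
| cmp026 | affiliate | 939 |
| cmp026 | display | 421 |

Each (campaign, column) pair becomes one row: 3 × 4 = 12 rows.
For example, (cmp024, search) → clicks=96.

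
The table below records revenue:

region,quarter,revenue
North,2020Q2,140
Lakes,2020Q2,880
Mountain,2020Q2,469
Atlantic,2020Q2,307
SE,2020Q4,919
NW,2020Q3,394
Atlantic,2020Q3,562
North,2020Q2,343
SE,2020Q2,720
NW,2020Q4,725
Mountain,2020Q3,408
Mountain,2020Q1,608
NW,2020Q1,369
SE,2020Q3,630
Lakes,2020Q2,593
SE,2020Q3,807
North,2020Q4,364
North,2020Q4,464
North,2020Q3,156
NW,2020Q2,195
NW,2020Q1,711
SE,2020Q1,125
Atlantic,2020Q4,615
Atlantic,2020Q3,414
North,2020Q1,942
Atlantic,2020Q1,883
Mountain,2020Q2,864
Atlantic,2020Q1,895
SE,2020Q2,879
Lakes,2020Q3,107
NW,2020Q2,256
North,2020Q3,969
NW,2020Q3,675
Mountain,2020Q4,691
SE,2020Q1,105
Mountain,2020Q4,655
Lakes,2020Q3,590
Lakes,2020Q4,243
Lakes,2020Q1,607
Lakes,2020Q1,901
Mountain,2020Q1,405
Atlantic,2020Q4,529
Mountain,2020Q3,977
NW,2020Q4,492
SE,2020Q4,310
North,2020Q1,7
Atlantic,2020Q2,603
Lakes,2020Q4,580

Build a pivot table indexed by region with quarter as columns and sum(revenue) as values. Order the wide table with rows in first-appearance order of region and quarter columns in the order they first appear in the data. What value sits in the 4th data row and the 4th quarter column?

With rows in first-appearance order of region, row 4 is region=Atlantic. quarter columns in first-appearance order: 2020Q2, 2020Q4, 2020Q3, 2020Q1; column 4 is 2020Q1.
Long rows with region=Atlantic, quarter=2020Q1: 883 + 895 = 1778.

1778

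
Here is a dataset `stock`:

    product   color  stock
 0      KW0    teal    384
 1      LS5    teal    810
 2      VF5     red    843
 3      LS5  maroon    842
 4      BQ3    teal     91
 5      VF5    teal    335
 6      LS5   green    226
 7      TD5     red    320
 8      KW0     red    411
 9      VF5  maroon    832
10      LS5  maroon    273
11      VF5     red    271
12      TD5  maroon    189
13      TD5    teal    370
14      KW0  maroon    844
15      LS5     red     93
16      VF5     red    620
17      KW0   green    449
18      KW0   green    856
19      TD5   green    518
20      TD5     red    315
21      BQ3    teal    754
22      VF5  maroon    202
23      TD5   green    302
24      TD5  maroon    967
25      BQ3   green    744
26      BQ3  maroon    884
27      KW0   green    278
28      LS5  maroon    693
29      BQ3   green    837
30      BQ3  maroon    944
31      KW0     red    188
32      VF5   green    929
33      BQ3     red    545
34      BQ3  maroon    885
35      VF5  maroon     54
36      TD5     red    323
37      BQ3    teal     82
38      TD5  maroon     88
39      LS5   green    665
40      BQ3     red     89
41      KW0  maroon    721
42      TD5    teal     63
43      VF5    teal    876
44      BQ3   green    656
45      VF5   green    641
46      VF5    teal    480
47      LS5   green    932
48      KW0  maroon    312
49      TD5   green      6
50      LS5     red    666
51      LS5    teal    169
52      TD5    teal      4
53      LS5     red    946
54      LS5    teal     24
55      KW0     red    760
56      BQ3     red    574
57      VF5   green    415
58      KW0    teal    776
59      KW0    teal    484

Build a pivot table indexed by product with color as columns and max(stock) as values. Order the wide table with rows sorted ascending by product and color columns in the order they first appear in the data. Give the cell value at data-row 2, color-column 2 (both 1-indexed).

760

With rows sorted ascending by product, row 2 is product=KW0. color columns in first-appearance order: teal, red, maroon, green; column 2 is red.
Long rows with product=KW0, color=red: max(411, 188, 760) = 760.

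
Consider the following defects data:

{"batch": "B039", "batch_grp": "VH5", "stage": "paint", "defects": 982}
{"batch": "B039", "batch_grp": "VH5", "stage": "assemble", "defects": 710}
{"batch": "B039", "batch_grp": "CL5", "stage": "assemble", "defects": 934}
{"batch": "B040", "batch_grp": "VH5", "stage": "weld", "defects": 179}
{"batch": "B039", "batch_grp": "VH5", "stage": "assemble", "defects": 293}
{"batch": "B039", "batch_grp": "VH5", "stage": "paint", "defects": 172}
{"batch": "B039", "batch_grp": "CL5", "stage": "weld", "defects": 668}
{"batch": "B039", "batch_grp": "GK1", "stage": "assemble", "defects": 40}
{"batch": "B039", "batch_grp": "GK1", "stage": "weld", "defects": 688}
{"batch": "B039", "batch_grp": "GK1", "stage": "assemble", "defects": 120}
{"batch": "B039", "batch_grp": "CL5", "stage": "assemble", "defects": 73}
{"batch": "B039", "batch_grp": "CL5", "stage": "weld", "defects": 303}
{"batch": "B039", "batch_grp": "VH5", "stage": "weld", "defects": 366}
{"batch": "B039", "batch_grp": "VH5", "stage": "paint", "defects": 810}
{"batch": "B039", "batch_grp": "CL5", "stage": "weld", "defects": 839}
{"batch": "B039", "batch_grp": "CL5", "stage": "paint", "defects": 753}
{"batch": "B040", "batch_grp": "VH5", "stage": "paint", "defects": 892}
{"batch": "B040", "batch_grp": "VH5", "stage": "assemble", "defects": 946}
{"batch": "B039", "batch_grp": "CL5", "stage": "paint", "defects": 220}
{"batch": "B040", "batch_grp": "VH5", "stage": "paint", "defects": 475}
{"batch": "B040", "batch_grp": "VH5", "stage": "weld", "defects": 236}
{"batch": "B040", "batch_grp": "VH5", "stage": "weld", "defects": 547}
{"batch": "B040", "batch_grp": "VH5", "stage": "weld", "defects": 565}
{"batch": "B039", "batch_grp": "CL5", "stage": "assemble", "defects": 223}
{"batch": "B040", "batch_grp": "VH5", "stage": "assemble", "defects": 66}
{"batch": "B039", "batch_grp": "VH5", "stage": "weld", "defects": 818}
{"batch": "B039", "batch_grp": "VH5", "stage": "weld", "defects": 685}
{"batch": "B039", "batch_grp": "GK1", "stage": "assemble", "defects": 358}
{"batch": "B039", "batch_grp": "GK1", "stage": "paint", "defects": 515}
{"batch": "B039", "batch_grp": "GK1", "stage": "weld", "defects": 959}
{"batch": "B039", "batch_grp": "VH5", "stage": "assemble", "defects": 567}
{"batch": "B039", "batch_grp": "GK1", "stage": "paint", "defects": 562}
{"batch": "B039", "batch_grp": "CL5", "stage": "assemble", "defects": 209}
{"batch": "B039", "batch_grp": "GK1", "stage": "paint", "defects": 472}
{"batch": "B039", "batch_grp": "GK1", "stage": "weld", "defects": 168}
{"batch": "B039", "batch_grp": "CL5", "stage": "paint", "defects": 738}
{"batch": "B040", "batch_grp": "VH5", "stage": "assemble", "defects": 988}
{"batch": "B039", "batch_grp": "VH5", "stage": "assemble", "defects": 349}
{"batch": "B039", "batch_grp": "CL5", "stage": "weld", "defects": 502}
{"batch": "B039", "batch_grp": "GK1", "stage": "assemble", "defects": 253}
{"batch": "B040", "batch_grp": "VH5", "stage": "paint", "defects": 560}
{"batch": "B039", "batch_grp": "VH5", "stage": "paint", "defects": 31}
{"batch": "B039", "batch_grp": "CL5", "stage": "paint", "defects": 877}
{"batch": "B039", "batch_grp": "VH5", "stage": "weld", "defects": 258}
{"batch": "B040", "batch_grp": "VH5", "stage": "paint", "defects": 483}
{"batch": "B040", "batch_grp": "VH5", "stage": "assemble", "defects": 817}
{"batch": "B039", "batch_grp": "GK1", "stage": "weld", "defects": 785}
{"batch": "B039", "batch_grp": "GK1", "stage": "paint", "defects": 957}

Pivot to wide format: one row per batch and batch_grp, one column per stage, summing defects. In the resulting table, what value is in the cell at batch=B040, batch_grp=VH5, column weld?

1527

Rows with batch=B040, batch_grp=VH5 and stage=weld: defects values are 179, 236, 547, 565.
179 + 236 + 547 + 565 = 1527.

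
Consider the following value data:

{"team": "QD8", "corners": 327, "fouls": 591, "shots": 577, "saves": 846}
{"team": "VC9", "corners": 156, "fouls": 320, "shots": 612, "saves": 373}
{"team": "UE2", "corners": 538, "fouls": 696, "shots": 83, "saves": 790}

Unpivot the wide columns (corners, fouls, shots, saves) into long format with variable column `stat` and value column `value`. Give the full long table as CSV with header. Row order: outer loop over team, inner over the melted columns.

Each (team, column) pair becomes one row: 3 × 4 = 12 rows.
For example, (QD8, corners) → value=327.

team,stat,value
QD8,corners,327
QD8,fouls,591
QD8,shots,577
QD8,saves,846
VC9,corners,156
VC9,fouls,320
VC9,shots,612
VC9,saves,373
UE2,corners,538
UE2,fouls,696
UE2,shots,83
UE2,saves,790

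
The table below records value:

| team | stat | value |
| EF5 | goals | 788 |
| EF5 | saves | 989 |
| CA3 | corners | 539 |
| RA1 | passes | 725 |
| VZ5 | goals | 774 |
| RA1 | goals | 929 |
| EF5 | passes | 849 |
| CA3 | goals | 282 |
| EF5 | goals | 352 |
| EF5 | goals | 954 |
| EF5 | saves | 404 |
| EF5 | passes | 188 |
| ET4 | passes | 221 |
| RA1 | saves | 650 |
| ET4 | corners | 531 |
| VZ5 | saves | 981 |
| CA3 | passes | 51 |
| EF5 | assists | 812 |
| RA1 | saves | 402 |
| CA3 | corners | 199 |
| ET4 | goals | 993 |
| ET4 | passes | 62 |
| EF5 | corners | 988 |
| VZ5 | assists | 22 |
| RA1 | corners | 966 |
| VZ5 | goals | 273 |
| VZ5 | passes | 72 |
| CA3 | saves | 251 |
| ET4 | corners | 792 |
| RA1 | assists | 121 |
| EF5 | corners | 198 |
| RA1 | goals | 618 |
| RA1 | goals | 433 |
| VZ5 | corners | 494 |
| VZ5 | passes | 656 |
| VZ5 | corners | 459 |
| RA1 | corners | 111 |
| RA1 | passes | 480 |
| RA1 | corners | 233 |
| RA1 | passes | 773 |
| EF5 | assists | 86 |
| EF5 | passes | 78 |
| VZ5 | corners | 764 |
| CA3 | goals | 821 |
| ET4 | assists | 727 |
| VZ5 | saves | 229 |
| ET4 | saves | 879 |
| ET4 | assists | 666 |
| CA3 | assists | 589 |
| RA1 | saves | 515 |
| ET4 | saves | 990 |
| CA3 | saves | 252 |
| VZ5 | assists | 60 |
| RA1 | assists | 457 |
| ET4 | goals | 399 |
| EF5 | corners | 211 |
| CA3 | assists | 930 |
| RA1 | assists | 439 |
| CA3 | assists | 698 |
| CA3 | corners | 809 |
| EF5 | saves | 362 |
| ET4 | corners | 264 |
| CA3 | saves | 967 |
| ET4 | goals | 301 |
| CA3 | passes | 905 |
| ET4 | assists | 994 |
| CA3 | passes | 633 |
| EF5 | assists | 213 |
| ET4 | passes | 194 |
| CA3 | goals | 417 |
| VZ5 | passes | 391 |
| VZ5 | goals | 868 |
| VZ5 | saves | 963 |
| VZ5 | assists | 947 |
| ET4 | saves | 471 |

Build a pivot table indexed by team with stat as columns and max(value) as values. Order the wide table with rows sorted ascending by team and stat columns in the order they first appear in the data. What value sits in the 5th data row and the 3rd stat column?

764

With rows sorted ascending by team, row 5 is team=VZ5. stat columns in first-appearance order: goals, saves, corners, passes, assists; column 3 is corners.
Long rows with team=VZ5, stat=corners: max(494, 459, 764) = 764.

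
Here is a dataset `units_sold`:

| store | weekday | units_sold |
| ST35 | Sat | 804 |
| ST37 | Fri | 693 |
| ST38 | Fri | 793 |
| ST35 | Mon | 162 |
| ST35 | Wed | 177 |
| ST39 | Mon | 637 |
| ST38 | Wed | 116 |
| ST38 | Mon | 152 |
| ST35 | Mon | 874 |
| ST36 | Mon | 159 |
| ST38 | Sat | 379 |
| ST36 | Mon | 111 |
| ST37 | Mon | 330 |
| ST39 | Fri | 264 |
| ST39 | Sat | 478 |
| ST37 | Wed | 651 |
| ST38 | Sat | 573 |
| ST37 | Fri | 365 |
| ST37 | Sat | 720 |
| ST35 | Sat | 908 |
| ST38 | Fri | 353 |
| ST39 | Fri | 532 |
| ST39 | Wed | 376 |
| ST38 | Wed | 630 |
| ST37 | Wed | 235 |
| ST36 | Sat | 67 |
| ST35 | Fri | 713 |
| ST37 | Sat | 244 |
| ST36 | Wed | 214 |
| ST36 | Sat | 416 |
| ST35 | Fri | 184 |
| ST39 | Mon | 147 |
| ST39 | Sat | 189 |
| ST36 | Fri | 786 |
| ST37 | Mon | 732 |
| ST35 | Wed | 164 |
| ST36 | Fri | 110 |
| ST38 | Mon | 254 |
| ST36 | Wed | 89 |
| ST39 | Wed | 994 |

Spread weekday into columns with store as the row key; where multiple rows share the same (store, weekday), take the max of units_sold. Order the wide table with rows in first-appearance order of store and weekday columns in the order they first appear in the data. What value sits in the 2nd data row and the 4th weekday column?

With rows in first-appearance order of store, row 2 is store=ST37. weekday columns in first-appearance order: Sat, Fri, Mon, Wed; column 4 is Wed.
Long rows with store=ST37, weekday=Wed: max(651, 235) = 651.

651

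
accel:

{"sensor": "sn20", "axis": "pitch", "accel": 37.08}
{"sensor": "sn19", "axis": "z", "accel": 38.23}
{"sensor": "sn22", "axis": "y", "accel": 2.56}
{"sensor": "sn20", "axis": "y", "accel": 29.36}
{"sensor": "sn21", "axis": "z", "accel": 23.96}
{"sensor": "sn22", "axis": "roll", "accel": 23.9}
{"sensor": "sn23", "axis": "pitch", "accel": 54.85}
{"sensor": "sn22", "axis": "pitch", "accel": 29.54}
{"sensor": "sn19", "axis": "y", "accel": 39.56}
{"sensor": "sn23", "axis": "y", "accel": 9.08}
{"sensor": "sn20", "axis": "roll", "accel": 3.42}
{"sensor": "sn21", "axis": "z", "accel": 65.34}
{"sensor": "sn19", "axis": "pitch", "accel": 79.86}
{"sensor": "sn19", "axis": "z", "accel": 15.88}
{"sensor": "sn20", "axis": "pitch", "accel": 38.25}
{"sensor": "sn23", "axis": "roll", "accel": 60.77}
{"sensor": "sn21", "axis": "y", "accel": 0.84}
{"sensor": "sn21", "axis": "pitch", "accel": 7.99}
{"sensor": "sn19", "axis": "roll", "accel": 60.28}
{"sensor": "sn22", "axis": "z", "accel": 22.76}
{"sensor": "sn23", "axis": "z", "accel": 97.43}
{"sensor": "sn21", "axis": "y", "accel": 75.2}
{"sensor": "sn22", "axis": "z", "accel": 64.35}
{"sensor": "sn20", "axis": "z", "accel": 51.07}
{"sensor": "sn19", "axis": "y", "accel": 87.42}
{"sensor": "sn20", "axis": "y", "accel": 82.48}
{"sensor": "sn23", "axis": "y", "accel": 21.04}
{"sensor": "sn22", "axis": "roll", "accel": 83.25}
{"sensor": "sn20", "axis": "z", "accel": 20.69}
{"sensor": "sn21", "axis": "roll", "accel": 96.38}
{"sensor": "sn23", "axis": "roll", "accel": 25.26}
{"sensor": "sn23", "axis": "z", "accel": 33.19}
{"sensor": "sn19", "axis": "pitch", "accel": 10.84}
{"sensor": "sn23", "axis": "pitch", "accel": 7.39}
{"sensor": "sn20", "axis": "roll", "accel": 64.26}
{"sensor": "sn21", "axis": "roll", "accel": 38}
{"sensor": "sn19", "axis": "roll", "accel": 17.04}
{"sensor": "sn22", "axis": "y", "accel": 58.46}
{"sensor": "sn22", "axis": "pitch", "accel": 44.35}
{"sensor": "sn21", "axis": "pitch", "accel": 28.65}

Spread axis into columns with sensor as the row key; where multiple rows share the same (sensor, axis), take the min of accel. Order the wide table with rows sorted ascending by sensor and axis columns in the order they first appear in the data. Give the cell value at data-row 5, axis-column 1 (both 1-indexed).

With rows sorted ascending by sensor, row 5 is sensor=sn23. axis columns in first-appearance order: pitch, z, y, roll; column 1 is pitch.
Long rows with sensor=sn23, axis=pitch: min(54.85, 7.39) = 7.39.

7.39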